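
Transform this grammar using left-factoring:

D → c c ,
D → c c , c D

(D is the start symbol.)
D → c c , D'
D' → ε
D' → c D

Left-factoring transforms A → αβ₁ | αβ₂ into A → αA' and A' → β₁ | β₂
(α is the longest common prefix among the alternatives). Repeat until
no nonterminal has two alternatives with a common prefix.

Round 1: D has alternatives sharing prefix 'c c ,'. Introduce D': D → c c , D'
  Add: D' → ε
  Add: D' → c D

No remaining common prefixes — done.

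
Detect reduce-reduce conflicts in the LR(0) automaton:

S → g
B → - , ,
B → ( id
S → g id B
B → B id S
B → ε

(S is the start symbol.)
No reduce-reduce conflicts

A reduce-reduce conflict occurs when an LR(0) state has two complete items [A → α .] and [B → β .] — both call for a reduction, and with no lookahead the parser cannot choose between them.

Augment with S' → S and build the canonical LR(0) collection (I0 = CLOSURE({[S' → . S]}), then GOTO on every symbol after a dot until no new states appear). It has 12 states:
  I0: { [S → . g id B], [S → . g], [S' → . S] }  — shift
  I1: { [S' → S .] }  — accept
  I2: { [S → g . id B], [S → g .] }  — shift, reduce
  I3: { [B → . ( id], [B → . - , ,], [B → . B id S], [B → .], [S → g id . B] }  — shift, reduce
  I4: { [B → ( . id] }  — shift
  I5: { [B → - . , ,] }  — shift
  I6: { [B → B . id S], [S → g id B .] }  — shift, reduce
  I7: { [B → B id . S], [S → . g id B], [S → . g] }  — shift
  I8: { [B → B id S .] }  — reduce
  I9: { [B → - , . ,] }  — shift
  I10: { [B → - , , .] }  — reduce
  I11: { [B → ( id .] }  — reduce

No state contains more than one complete item.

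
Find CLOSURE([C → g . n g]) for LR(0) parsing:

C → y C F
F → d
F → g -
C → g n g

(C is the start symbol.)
To compute CLOSURE, for each item [A → α.Bβ] where B is a non-terminal, add [B → .γ] for all productions B → γ; repeat for the newly added items until nothing changes.

Start with: [C → g . n g]
The dot precedes the terminal n, so nothing is added.

CLOSURE = { [C → g . n g] }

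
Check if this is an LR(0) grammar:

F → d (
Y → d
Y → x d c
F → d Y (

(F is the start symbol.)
Yes, the grammar is LR(0)

A grammar is LR(0) if no state in the canonical LR(0) collection has:
  - both a shift item (dot before a terminal) and a complete item (shift-reduce conflict), or
  - two or more complete items (reduce-reduce conflict; the accept item [F' → F .] counts as a complete item here).

Augment with F' → F and build the canonical LR(0) collection (I0 = CLOSURE({[F' → . F]}), then GOTO on every symbol after a dot until no new states appear). It has 10 states:
  I0: { [F → . d (], [F → . d Y (], [F' → . F] }  — shift
  I1: { [F' → F .] }  — accept
  I2: { [F → d . (], [F → d . Y (], [Y → . d], [Y → . x d c] }  — shift
  I3: { [F → d ( .] }  — reduce
  I4: { [F → d Y . (] }  — shift
  I5: { [Y → d .] }  — reduce
  I6: { [Y → x . d c] }  — shift
  I7: { [Y → x d . c] }  — shift
  I8: { [Y → x d c .] }  — reduce
  I9: { [F → d Y ( .] }  — reduce

Every state is either a pure shift/goto state or contains exactly one complete item and nothing to shift — no conflicts. The grammar is LR(0).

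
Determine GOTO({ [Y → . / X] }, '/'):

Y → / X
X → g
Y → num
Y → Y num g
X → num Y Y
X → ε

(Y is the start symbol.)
GOTO(I, '/') = CLOSURE({ [A → αX.β] : [A → α.Xβ] ∈ I, X = '/' })

Items with dot before '/', with the dot advanced:
  [Y → . / X] → [Y → / . X]
Closure of the advanced items:
  [Y → / . X] has the dot before X: add [X → . g], [X → . num Y Y], [X → .]

GOTO = { [X → . g], [X → . num Y Y], [X → .], [Y → / . X] }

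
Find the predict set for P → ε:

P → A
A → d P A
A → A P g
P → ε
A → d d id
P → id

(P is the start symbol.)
PREDICT(P → ε) = (FIRST(RHS) \ {ε}) ∪ (FOLLOW(P) if ε ∈ FIRST(RHS), i.e. RHS ⇒* ε)
The right-hand side is ε (FIRST(ε) = { ε }), so the predict set is FOLLOW(P) = { $, 'd', 'g' }
PREDICT(P → ε) = { $, 'd', 'g' }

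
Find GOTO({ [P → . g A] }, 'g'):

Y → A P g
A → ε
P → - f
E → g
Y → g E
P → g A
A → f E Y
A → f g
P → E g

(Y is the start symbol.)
GOTO(I, 'g') = CLOSURE({ [A → αX.β] : [A → α.Xβ] ∈ I, X = 'g' })

Items with dot before 'g', with the dot advanced:
  [P → . g A] → [P → g . A]
Closure of the advanced items:
  [P → g . A] has the dot before A: add [A → .], [A → . f E Y], [A → . f g]

GOTO = { [A → . f E Y], [A → . f g], [A → .], [P → g . A] }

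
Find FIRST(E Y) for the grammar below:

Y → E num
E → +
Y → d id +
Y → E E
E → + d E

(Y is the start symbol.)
FIRST sets of the non-terminals involved (from the grammar, by fixed-point iteration):
  FIRST(E) = { '+' }

To compute FIRST(E Y), process the symbols left to right:
Symbol E is a non-terminal. Add FIRST(E) \ {ε} = { '+' }
E is not nullable (ε ∉ FIRST(E)), so stop here.
FIRST(E Y) = { '+' }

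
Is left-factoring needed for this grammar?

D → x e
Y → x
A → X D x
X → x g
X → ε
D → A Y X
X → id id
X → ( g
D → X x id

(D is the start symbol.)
No, left-factoring is not needed

Left-factoring is needed when two productions for the same non-terminal
share a common prefix on the right-hand side.

Productions for D:
  D → x e
  D → A Y X
  D → X x id
Productions for X:
  X → x g
  X → ε
  X → id id
  X → ( g

No common prefixes found.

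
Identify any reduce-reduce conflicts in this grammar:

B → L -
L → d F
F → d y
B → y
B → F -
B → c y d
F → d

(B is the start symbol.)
No reduce-reduce conflicts

Augment with B' → B and build the canonical LR(0) collection (I0 = CLOSURE({[B' → . B]}), then GOTO on every symbol after a dot until no new states appear). It has 14 states:
  I0: { [B → . F -], [B → . L -], [B → . c y d], [B → . y], [B' → . B], [F → . d y], [F → . d], [L → . d F] }  — shift
  I1: { [B' → B .] }  — accept
  I2: { [B → F . -] }  — shift
  I3: { [B → L . -] }  — shift
  I4: { [B → c . y d] }  — shift
  I5: { [F → . d y], [F → . d], [F → d . y], [F → d .], [L → d . F] }  — shift, reduce
  I6: { [B → y .] }  — reduce
  I7: { [L → d F .] }  — reduce
  I8: { [F → d . y], [F → d .] }  — shift, reduce
  I9: { [F → d y .] }  — reduce
  I10: { [B → c y . d] }  — shift
  I11: { [B → c y d .] }  — reduce
  I12: { [B → L - .] }  — reduce
  I13: { [B → F - .] }  — reduce

No state contains more than one complete item.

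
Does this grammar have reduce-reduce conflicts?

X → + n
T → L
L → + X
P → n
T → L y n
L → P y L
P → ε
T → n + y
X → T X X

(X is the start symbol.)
Augment with X' → X and build the canonical LR(0) collection (I0 = CLOSURE({[X' → . X]}), then GOTO on every symbol after a dot until no new states appear). It has 19 states:
  I0: { [L → . + X], [L → . P y L], [P → . n], [P → .], [T → . L y n], [T → . L], [T → . n + y], [X → . + n], [X → . T X X], [X' → . X] }  — shift, reduce
  I1: { [L → + . X], [L → . + X], [L → . P y L], [P → . n], [P → .], [T → . L y n], [T → . L], [T → . n + y], [X → + . n], [X → . + n], [X → . T X X] }  — shift, reduce
  I2: { [T → L . y n], [T → L .] }  — shift, reduce
  I3: { [L → P . y L] }  — shift
  I4: { [L → . + X], [L → . P y L], [P → . n], [P → .], [T → . L y n], [T → . L], [T → . n + y], [X → . + n], [X → . T X X], [X → T . X X] }  — shift, reduce
  I5: { [X' → X .] }  — accept
  I6: { [P → n .], [T → n . + y] }  — shift, reduce
  I7: { [T → n + . y] }  — shift
  I8: { [T → n + y .] }  — reduce
  I9: { [L → . + X], [L → . P y L], [P → . n], [P → .], [T → . L y n], [T → . L], [T → . n + y], [X → . + n], [X → . T X X], [X → T X . X] }  — shift, reduce
  I10: { [X → T X X .] }  — reduce
  I11: { [L → . + X], [L → . P y L], [L → P y . L], [P → . n], [P → .] }  — shift, reduce
  I12: { [L → + . X], [L → . + X], [L → . P y L], [P → . n], [P → .], [T → . L y n], [T → . L], [T → . n + y], [X → . + n], [X → . T X X] }  — shift, reduce
  I13: { [L → P y L .] }  — reduce
  I14: { [P → n .] }  — reduce
  I15: { [L → + X .] }  — reduce
  I16: { [T → L y . n] }  — shift
  I17: { [T → L y n .] }  — reduce
  I18: { [P → n .], [T → n . + y], [X → + n .] }  — shift, 2 reduces

I18 contains complete items [P → n .], [X → + n .] — reduce-reduce conflict.

Answer: Yes — I18: [P → n .] vs [X → + n .]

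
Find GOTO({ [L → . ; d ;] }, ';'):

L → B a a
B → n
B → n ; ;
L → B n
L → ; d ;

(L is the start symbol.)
{ [L → ; . d ;] }

GOTO(I, ';') = CLOSURE({ [A → αX.β] : [A → α.Xβ] ∈ I, X = ';' })

Items with dot before ';', with the dot advanced:
  [L → . ; d ;] → [L → ; . d ;]
Closure adds nothing (no advanced item has the dot before a non-terminal).

GOTO = { [L → ; . d ;] }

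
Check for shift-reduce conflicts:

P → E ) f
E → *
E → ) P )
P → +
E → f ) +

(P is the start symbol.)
No shift-reduce conflicts

A shift-reduce conflict occurs when an LR(0) state has both:
  - a complete (reduce) item [A → α .] (dot at the end), and
  - a shift item [B → β . c γ] (dot before a terminal).

Augment with P' → P and build the canonical LR(0) collection (I0 = CLOSURE({[P' → . P]}), then GOTO on every symbol after a dot until no new states appear). It has 13 states:
  I0: { [E → . ) P )], [E → . *], [E → . f ) +], [P → . +], [P → . E ) f], [P' → . P] }  — shift
  I1: { [E → ) . P )], [E → . ) P )], [E → . *], [E → . f ) +], [P → . +], [P → . E ) f] }  — shift
  I2: { [E → * .] }  — reduce
  I3: { [P → + .] }  — reduce
  I4: { [P → E . ) f] }  — shift
  I5: { [P' → P .] }  — accept
  I6: { [E → f . ) +] }  — shift
  I7: { [E → f ) . +] }  — shift
  I8: { [E → f ) + .] }  — reduce
  I9: { [P → E ) . f] }  — shift
  I10: { [P → E ) f .] }  — reduce
  I11: { [E → ) P . )] }  — shift
  I12: { [E → ) P ) .] }  — reduce

No state contains both a complete item and a shift item.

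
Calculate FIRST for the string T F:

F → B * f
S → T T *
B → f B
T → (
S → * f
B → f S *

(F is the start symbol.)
FIRST sets of the non-terminals involved (from the grammar, by fixed-point iteration):
  FIRST(T) = { '(' }

To compute FIRST(T F), process the symbols left to right:
Symbol T is a non-terminal. Add FIRST(T) \ {ε} = { '(' }
T is not nullable (ε ∉ FIRST(T)), so stop here.
FIRST(T F) = { '(' }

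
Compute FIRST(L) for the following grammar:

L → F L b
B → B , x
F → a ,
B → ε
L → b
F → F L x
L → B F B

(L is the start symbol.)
{ ',', 'a', 'b' }

To compute FIRST(L), examine every production with L on the left-hand side, reading each right-hand side left to right until a non-nullable symbol is reached.

FIRST sets of the other non-terminals involved (by the same procedure, iterated to a fixed point):
  FIRST(F) = { 'a' }
  FIRST(B) = { ',', ε }

From L → F L b:
  - F is a non-terminal: add FIRST(F) \ {ε} = { 'a' }
    F is not nullable, so stop
From L → b:
  - b is a terminal: add 'b' and stop
From L → B F B:
  - B is a non-terminal: add FIRST(B) \ {ε} = { ',' }
    B is nullable, so continue to the next symbol
  - F is a non-terminal: add FIRST(F) \ {ε} = { 'a' }
    F is not nullable, so stop

Collecting: FIRST(L) = { ',', 'a', 'b' }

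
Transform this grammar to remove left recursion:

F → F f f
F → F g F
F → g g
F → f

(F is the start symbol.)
F → g g F'
F → f F'
F' → f f F'
F' → g F F'
F' → ε

F is directly left-recursive. The standard transformation for
  A → A α₁ | ... | A α_m | β₁ | ... | β_n
is
  A  → β₁ A' | ... | β_n A'
  A' → α₁ A' | ... | α_m A' | ε

F → g g becomes F → g g F'
F → f becomes F → f F'
F → F f f becomes F' → f f F'
F → F g F becomes F' → g F F'
Add F' → ε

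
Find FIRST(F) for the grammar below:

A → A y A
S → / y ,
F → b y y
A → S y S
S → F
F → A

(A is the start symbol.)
{ '/', 'b' }

To compute FIRST(F), examine every production with F on the left-hand side, reading each right-hand side left to right until a non-nullable symbol is reached.

FIRST sets of the other non-terminals involved (by the same procedure, iterated to a fixed point):
  FIRST(A) = { '/', 'b' }

From F → b y y:
  - b is a terminal: add 'b' and stop
From F → A:
  - A is a non-terminal: add FIRST(A) \ {ε} = { '/', 'b' }
    A is not nullable, so stop

Collecting: FIRST(F) = { '/', 'b' }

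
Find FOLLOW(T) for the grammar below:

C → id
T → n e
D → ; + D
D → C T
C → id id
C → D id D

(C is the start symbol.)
To compute FOLLOW(T), find every occurrence of T on a right-hand side N → α T β: add FIRST(β) \ {ε}, and if β is empty or nullable also add FOLLOW(N). Iterate to a fixed point.

In D → C T: T is at the end, add FOLLOW(D)

The FOLLOW sets referred to above (computed the same way, to a fixed point):
  FOLLOW(D) = { $, 'id', 'n' }

Taking the union: FOLLOW(T) = { $, 'id', 'n' }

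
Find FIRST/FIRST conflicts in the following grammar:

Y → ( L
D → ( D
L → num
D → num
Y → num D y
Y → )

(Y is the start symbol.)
No FIRST/FIRST conflicts.

Productions for Y:
  Y → ( L: FIRST = { '(' }
  Y → num D y: FIRST = { 'num' }
  Y → ): FIRST = { ')' }
Productions for D:
  D → ( D: FIRST = { '(' }
  D → num: FIRST = { 'num' }
L has only one production, so no FIRST/FIRST conflict is possible there.

All alternatives of each non-terminal have pairwise disjoint FIRST sets.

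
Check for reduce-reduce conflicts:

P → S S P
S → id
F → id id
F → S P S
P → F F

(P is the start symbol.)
Augment with P' → P and build the canonical LR(0) collection (I0 = CLOSURE({[P' → . P]}), then GOTO on every symbol after a dot until no new states appear). It has 13 states:
  I0: { [F → . S P S], [F → . id id], [P → . F F], [P → . S S P], [P' → . P], [S → . id] }  — shift
  I1: { [F → . S P S], [F → . id id], [P → F . F], [S → . id] }  — shift
  I2: { [P' → P .] }  — accept
  I3: { [F → . S P S], [F → . id id], [F → S . P S], [P → . F F], [P → . S S P], [P → S . S P], [S → . id] }  — shift
  I4: { [F → id . id], [S → id .] }  — shift, reduce
  I5: { [F → id id .] }  — reduce
  I6: { [F → S P . S], [S → . id] }  — shift
  I7: { [F → . S P S], [F → . id id], [F → S . P S], [P → . F F], [P → . S S P], [P → S . S P], [P → S S . P], [S → . id] }  — shift
  I8: { [F → S P . S], [P → S S P .], [S → . id] }  — shift, reduce
  I9: { [F → S P S .] }  — reduce
  I10: { [S → id .] }  — reduce
  I11: { [P → F F .] }  — reduce
  I12: { [F → . S P S], [F → . id id], [F → S . P S], [P → . F F], [P → . S S P], [S → . id] }  — shift

No state contains more than one complete item.

Answer: No reduce-reduce conflicts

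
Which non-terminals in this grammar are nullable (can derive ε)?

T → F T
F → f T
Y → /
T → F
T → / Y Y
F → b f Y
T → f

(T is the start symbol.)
None

A non-terminal is nullable if it can derive ε (the empty string): either it has an ε-production, or it has a production whose right-hand side consists entirely of nullable non-terminals.

There are no ε-productions, so no non-terminal can derive ε.
No non-terminals are nullable.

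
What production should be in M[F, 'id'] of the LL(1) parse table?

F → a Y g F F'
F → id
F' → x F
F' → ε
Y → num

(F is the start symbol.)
To find M[F, 'id'], we find productions for F where 'id' is in the predict set (PREDICT(N → α) = (FIRST(α) \ {ε}) ∪ (FOLLOW(N) if α ⇒* ε)).

F → a Y g F F': PREDICT = { 'a' }
F → id: PREDICT = { 'id' }
  'id' is in predict set, so this production goes in M[F, 'id']

M[F, 'id'] = F → id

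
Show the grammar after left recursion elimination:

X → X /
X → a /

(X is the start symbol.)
X is directly left-recursive. The standard transformation for
  A → A α₁ | ... | A α_m | β₁ | ... | β_n
is
  A  → β₁ A' | ... | β_n A'
  A' → α₁ A' | ... | α_m A' | ε

X → a / becomes X → a / X'
X → X / becomes X' → / X'
Add X' → ε

Resulting grammar:
X → a / X'
X' → / X'
X' → ε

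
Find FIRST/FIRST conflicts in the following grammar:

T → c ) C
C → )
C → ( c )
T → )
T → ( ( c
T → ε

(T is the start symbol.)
Productions for T:
  T → c ) C: FIRST = { 'c' }
  T → ): FIRST = { ')' }
  T → ( ( c: FIRST = { '(' }
  T → ε: FIRST = { ε }
Productions for C:
  C → ): FIRST = { ')' }
  C → ( c ): FIRST = { '(' }

All alternatives of each non-terminal have pairwise disjoint FIRST sets.

Answer: No FIRST/FIRST conflicts.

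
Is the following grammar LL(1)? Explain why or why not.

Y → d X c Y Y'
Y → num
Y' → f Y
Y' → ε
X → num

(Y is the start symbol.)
A grammar is LL(1) if for each non-terminal N with multiple productions, the predict sets of those productions are pairwise disjoint, where PREDICT(N → α) = (FIRST(α) \ {ε}) ∪ (FOLLOW(N) if α ⇒* ε).

Relevant sets:
  FOLLOW(Y') = { $, 'f' }

For Y:
  PREDICT(Y → d X c Y Y') = { 'd' }
  PREDICT(Y → num) = { 'num' }
For Y':
  PREDICT(Y' → f Y) = { 'f' }
  PREDICT(Y' → ε) = { $, 'f' }
X has a single production, so nothing to check there.

Conflict found: Predict set conflict for Y': { 'f' }
The grammar is NOT LL(1).

Answer: No. Predict set conflict for Y': { 'f' }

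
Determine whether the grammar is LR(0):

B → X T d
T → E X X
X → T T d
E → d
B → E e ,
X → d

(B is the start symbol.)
No. Reduce-reduce conflict: [E → d .] and [X → d .]

A grammar is LR(0) if no state in the canonical LR(0) collection has:
  - both a shift item (dot before a terminal) and a complete item (shift-reduce conflict), or
  - two or more complete items (reduce-reduce conflict; the accept item [B' → B .] counts as a complete item here).

Augment with B' → B and build the canonical LR(0) collection (I0 = CLOSURE({[B' → . B]}), then GOTO on every symbol after a dot until no new states appear). It has 16 states:
  I0: { [B → . E e ,], [B → . X T d], [B' → . B], [E → . d], [T → . E X X], [X → . T T d], [X → . d] }  — shift
  I1: { [B' → B .] }  — accept
  I2: { [B → E . e ,], [E → . d], [T → . E X X], [T → E . X X], [X → . T T d], [X → . d] }  — shift
  I3: { [E → . d], [T → . E X X], [X → T . T d] }  — shift
  I4: { [B → X . T d], [E → . d], [T → . E X X] }  — shift
  I5: { [E → d .], [X → d .] }  — 2 reduces
  I6: { [E → . d], [T → . E X X], [T → E . X X], [X → . T T d], [X → . d] }  — shift
  I7: { [B → X T . d] }  — shift
  I8: { [E → d .] }  — reduce
  I9: { [B → X T d .] }  — reduce
  I10: { [E → . d], [T → . E X X], [T → E X . X], [X → . T T d], [X → . d] }  — shift
  I11: { [T → E X X .] }  — reduce
  I12: { [X → T T . d] }  — shift
  I13: { [X → T T d .] }  — reduce
  I14: { [B → E e . ,] }  — shift
  I15: { [B → E e , .] }  — reduce

Conflict in state I5:
  Reduce-reduce conflict: [E → d .] and [X → d .]
So the grammar is NOT LR(0).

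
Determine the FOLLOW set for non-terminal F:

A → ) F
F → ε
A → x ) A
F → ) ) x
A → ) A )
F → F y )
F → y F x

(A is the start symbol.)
To compute FOLLOW(F), find every occurrence of F on a right-hand side N → α F β: add FIRST(β) \ {ε}, and if β is empty or nullable also add FOLLOW(N). Iterate to a fixed point.

In A → ) F: F is at the end, add FOLLOW(A)
In F → F y ): F is followed by y ')', add FIRST(y ')') \ {ε} = { 'y' }
In F → y F x: F is followed by x, add FIRST(x) \ {ε} = { 'x' }

The FOLLOW sets referred to above (computed the same way, to a fixed point):
  FOLLOW(A) = { $, ')' }

Taking the union: FOLLOW(F) = { $, ')', 'x', 'y' }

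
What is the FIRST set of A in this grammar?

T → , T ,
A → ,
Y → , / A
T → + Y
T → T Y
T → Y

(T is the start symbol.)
To compute FIRST(A), examine every production with A on the left-hand side, reading each right-hand side left to right until a non-nullable symbol is reached.

From A → ,:
  - ',' is a terminal: add ',' and stop

Collecting: FIRST(A) = { ',' }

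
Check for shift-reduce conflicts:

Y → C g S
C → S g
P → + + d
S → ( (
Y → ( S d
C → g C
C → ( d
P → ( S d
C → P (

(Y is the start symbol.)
Yes — I10: [S → ( ( .] vs [S → ( . (]

Augment with Y' → Y and build the canonical LR(0) collection (I0 = CLOSURE({[Y' → . Y]}), then GOTO on every symbol after a dot until no new states appear). It has 24 states:
  I0: { [C → . ( d], [C → . P (], [C → . S g], [C → . g C], [P → . ( S d], [P → . + + d], [S → . ( (], [Y → . ( S d], [Y → . C g S], [Y' → . Y] }  — shift
  I1: { [C → ( . d], [P → ( . S d], [S → ( . (], [S → . ( (], [Y → ( . S d] }  — shift
  I2: { [P → + . + d] }  — shift
  I3: { [Y → C . g S] }  — shift
  I4: { [C → P . (] }  — shift
  I5: { [C → S . g] }  — shift
  I6: { [Y' → Y .] }  — accept
  I7: { [C → . ( d], [C → . P (], [C → . S g], [C → . g C], [C → g . C], [P → . ( S d], [P → . + + d], [S → . ( (] }  — shift
  I8: { [C → ( . d], [P → ( . S d], [S → ( . (], [S → . ( (] }  — shift
  I9: { [C → g C .] }  — reduce
  I10: { [S → ( ( .], [S → ( . (] }  — shift, reduce
  I11: { [P → ( S . d] }  — shift
  I12: { [C → ( d .] }  — reduce
  I13: { [P → ( S d .] }  — reduce
  I14: { [S → ( ( .] }  — reduce
  I15: { [C → S g .] }  — reduce
  I16: { [C → P ( .] }  — reduce
  I17: { [S → . ( (], [Y → C g . S] }  — shift
  I18: { [S → ( . (] }  — shift
  I19: { [Y → C g S .] }  — reduce
  I20: { [P → + + . d] }  — shift
  I21: { [P → + + d .] }  — reduce
  I22: { [P → ( S . d], [Y → ( S . d] }  — shift
  I23: { [P → ( S d .], [Y → ( S d .] }  — 2 reduces

I10 contains reduce item [S → ( ( .] and shift item [S → ( . (] — shift-reduce conflict.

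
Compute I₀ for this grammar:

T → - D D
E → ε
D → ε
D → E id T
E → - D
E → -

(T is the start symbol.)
First, augment the grammar with T' → T
I₀ = CLOSURE({ [T' → . T] }):
  [T' → . T] has the dot before T: add [T → . - D D]
No further items can be added.

I₀ = { [T → . - D D], [T' → . T] }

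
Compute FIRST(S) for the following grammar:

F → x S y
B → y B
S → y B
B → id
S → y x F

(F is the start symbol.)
{ 'y' }

From S → y B:
  - y is a terminal: add 'y' and stop
From S → y x F:
  - y is a terminal: add 'y' and stop

Collecting: FIRST(S) = { 'y' }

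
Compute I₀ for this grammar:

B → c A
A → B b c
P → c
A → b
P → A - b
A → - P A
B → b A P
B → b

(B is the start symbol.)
{ [B → . b A P], [B → . b], [B → . c A], [B' → . B] }

First, augment the grammar with B' → B
I₀ = CLOSURE({ [B' → . B] }):
  [B' → . B] has the dot before B: add [B → . c A], [B → . b A P], [B → . b]
No further items can be added.

I₀ = { [B → . b A P], [B → . b], [B → . c A], [B' → . B] }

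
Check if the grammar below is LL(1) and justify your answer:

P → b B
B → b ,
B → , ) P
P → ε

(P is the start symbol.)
Yes, the grammar is LL(1).

Relevant sets:
  FOLLOW(P) = { $ }

For P:
  PREDICT(P → b B) = { 'b' }
  PREDICT(P → ε) = { $ }
For B:
  PREDICT(B → b ',') = { 'b' }
  PREDICT(B → ',' ')' P) = { ',' }

All predict sets are disjoint. The grammar IS LL(1).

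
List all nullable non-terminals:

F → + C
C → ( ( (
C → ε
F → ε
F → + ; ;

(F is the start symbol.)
A non-terminal is nullable if it can derive ε (the empty string): either it has an ε-production, or it has a production whose right-hand side consists entirely of nullable non-terminals.

ε-productions: C → ε, F → ε
So C, F are immediately nullable.
Every non-terminal is now nullable.
Nullable = { 'C', 'F' }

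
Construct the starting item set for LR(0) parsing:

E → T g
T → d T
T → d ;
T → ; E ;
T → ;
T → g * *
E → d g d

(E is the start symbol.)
First, augment the grammar with E' → E
I₀ = CLOSURE({ [E' → . E] }):
  [E' → . E] has the dot before E: add [E → . T g], [E → . d g d]
  [E → . T g] has the dot before T: add [T → . d T], [T → . d ;], [T → . ; E ;], [T → . ;], [T → . g * *]
No further items can be added.

I₀ = { [E → . T g], [E → . d g d], [E' → . E], [T → . ; E ;], [T → . ;], [T → . d ;], [T → . d T], [T → . g * *] }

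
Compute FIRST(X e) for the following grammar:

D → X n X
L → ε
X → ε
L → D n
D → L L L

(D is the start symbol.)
{ 'e' }

FIRST sets of the non-terminals involved (from the grammar, by fixed-point iteration):
  FIRST(X) = { ε }

To compute FIRST(X e), process the symbols left to right:
Symbol X is a non-terminal. Add FIRST(X) \ {ε} = { }
X is nullable (ε ∈ FIRST(X)), continue to the next symbol.
Symbol e is a terminal. Add 'e' and stop.
FIRST(X e) = { 'e' }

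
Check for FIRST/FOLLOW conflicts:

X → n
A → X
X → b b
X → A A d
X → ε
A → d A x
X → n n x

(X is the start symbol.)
Yes. X → n with FOLLOW(X) on { 'n' }; X → b b with FOLLOW(X) on { 'b' }; X → A A d with FOLLOW(X) on { 'b', 'd', 'n' }; X → n n x with FOLLOW(X) on { 'n' }; A → d A x with FOLLOW(A) on { 'd' }

A FIRST/FOLLOW conflict occurs when a non-terminal N has a nullable alternative N → β (β ⇒* ε) and another alternative N → α with FIRST(α) ∩ FOLLOW(N) ≠ ∅: on such a lookahead the parser cannot decide between expanding α and letting N vanish via β.

Nullable non-terminals: A, X.
FIRST sets used below: FIRST(X) = { 'b', 'd', 'n', ε }, FIRST(A) = { 'b', 'd', 'n', ε }

A: nullable alternative(s) A → X; FOLLOW(A) = { 'b', 'd', 'n', 'x' }
  A → X: FIRST \ {ε} = { 'b', 'd', 'n' } — this is the only nullable alternative, skip
  A → d A x: FIRST \ {ε} = { 'd' } — overlaps FOLLOW(A) on { 'd' }: CONFLICT

X: nullable alternative(s) X → ε; FOLLOW(X) = { $, 'b', 'd', 'n', 'x' }
  X → n: FIRST \ {ε} = { 'n' } — overlaps FOLLOW(X) on { 'n' }: CONFLICT
  X → b b: FIRST \ {ε} = { 'b' } — overlaps FOLLOW(X) on { 'b' }: CONFLICT
  X → A A d: FIRST \ {ε} = { 'b', 'd', 'n' } — overlaps FOLLOW(X) on { 'b', 'd', 'n' }: CONFLICT
  X → ε: FIRST \ {ε} = { } — this is the only nullable alternative, skip
  X → n n x: FIRST \ {ε} = { 'n' } — overlaps FOLLOW(X) on { 'n' }: CONFLICT

So the grammar has 5 FIRST/FOLLOW conflicts (marked CONFLICT above).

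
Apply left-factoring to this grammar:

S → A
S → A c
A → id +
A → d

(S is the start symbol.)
S → A S'
S' → ε
S' → c
A → id +
A → d

Left-factoring transforms A → αβ₁ | αβ₂ into A → αA' and A' → β₁ | β₂
(α is the longest common prefix among the alternatives). Repeat until
no nonterminal has two alternatives with a common prefix.

Round 1: S has alternatives sharing prefix 'A'. Introduce S': S → A S'
  Add: S' → ε
  Add: S' → c

No remaining common prefixes — done.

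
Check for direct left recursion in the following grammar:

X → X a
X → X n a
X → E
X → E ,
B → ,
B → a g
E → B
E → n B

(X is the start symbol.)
Yes, X is left-recursive

Direct left recursion occurs when N → N α for some non-terminal N (the right-hand side begins with the left-hand side itself).

X → X a: LEFT RECURSIVE (starts with X)
X → X n a: LEFT RECURSIVE (starts with X)
X → E: starts with E
X → E ,: starts with E
B → ,: starts with ','
B → a g: starts with a
E → B: starts with B
E → n B: starts with n

The grammar has direct left recursion on: X.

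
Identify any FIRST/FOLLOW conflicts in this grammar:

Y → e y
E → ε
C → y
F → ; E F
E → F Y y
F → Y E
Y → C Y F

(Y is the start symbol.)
Nullable non-terminals: E.
FIRST sets used below: FIRST(F) = { ';', 'e', 'y' }

E: nullable alternative(s) E → ε; FOLLOW(E) = { $, ';', 'e', 'y' }
  E → ε: FIRST \ {ε} = { } — this is the only nullable alternative, skip
  E → F Y y: FIRST \ {ε} = { ';', 'e', 'y' } — overlaps FOLLOW(E) on { ';', 'e', 'y' }: CONFLICT

C, F, Y have no nullable alternative, so no FIRST/FOLLOW check is needed there.

So the grammar has 1 FIRST/FOLLOW conflict (marked CONFLICT above).

Answer: Yes. E → F Y y with FOLLOW(E) on { ';', 'e', 'y' }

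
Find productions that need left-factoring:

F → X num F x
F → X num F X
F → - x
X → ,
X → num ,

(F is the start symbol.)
Left-factoring is needed when two productions for the same non-terminal
share a common prefix on the right-hand side.

Productions for F:
  F → X num F x
  F → X num F X
  F → - x
Productions for X:
  X → ,
  X → num ,

Found common prefix 'X num F' in productions for F

Answer: Yes, F has productions with common prefix 'X num F'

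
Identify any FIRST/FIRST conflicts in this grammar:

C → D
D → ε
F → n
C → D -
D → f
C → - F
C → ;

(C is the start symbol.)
FIRST sets of the non-terminals at (or reachable through a nullable prefix from) the front of some alternative:
  FIRST(D) = { 'f', ε }

Productions for C:
  C → D: FIRST = { 'f', ε }
  C → D -: FIRST = { '-', 'f' }
  C → - F: FIRST = { '-' }
  C → ;: FIRST = { ';' }
Productions for D:
  D → ε: FIRST = { ε }
  D → f: FIRST = { 'f' }
F has only one production, so no FIRST/FIRST conflict is possible there.

Conflict for C: C → D and C → D -
  Overlap: { 'f' }
Conflict for C: C → D - and C → - F
  Overlap: { '-' }

Answer: Yes. C → D / C → D '-' on { 'f' }; C → D '-' / C → '-' F on { '-' }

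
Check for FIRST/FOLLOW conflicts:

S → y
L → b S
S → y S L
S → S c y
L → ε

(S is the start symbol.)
Nullable non-terminals: L.

L: nullable alternative(s) L → ε; FOLLOW(L) = { $, 'b', 'c' }
  L → b S: FIRST \ {ε} = { 'b' } — overlaps FOLLOW(L) on { 'b' }: CONFLICT
  L → ε: FIRST \ {ε} = { } — this is the only nullable alternative, skip

S has no nullable alternative, so no FIRST/FOLLOW check is needed there.

So the grammar has 1 FIRST/FOLLOW conflict (marked CONFLICT above).

Answer: Yes. L → b S with FOLLOW(L) on { 'b' }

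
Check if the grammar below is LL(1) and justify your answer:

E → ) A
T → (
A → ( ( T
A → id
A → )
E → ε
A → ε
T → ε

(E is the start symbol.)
A grammar is LL(1) if for each non-terminal N with multiple productions, the predict sets of those productions are pairwise disjoint, where PREDICT(N → α) = (FIRST(α) \ {ε}) ∪ (FOLLOW(N) if α ⇒* ε).

Relevant sets:
  FOLLOW(E) = { $ }
  FOLLOW(T) = { $ }
  FOLLOW(A) = { $ }

For E:
  PREDICT(E → ')' A) = { ')' }
  PREDICT(E → ε) = { $ }
For T:
  PREDICT(T → '(') = { '(' }
  PREDICT(T → ε) = { $ }
For A:
  PREDICT(A → '(' '(' T) = { '(' }
  PREDICT(A → id) = { 'id' }
  PREDICT(A → ')') = { ')' }
  PREDICT(A → ε) = { $ }

All predict sets are disjoint. The grammar IS LL(1).

Answer: Yes, the grammar is LL(1).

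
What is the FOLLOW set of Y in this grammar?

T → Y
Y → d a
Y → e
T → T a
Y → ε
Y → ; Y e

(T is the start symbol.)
In T → Y: Y is at the end, add FOLLOW(T)
In Y → ; Y e: Y is followed by e, add FIRST(e) \ {ε} = { 'e' }

The FOLLOW sets referred to above (computed the same way, to a fixed point):
  FOLLOW(T) = { $, 'a' }

Taking the union: FOLLOW(Y) = { $, 'a', 'e' }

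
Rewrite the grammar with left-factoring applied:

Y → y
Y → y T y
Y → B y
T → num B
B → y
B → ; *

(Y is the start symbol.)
Y → y Y'
Y' → ε
Y' → T y
Y → B y
T → num B
B → y
B → ; *

Left-factoring transforms A → αβ₁ | αβ₂ into A → αA' and A' → β₁ | β₂
(α is the longest common prefix among the alternatives). Repeat until
no nonterminal has two alternatives with a common prefix.

Round 1: Y has alternatives sharing prefix 'y'. Introduce Y': Y → y Y'
  Add: Y' → ε
  Add: Y' → T y

No remaining common prefixes — done.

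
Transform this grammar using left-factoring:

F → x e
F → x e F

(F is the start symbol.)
Left-factoring transforms A → αβ₁ | αβ₂ into A → αA' and A' → β₁ | β₂
(α is the longest common prefix among the alternatives). Repeat until
no nonterminal has two alternatives with a common prefix.

Round 1: F has alternatives sharing prefix 'x e'. Introduce F': F → x e F'
  Add: F' → ε
  Add: F' → F

No remaining common prefixes — done.

Resulting grammar:
F → x e F'
F' → ε
F' → F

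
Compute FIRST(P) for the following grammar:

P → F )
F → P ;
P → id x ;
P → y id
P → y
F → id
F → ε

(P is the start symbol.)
{ ')', 'id', 'y' }

FIRST sets of the other non-terminals involved (by the same procedure, iterated to a fixed point):
  FIRST(F) = { ')', 'id', 'y', ε }

From P → F ):
  - F is a non-terminal: add FIRST(F) \ {ε} = { ')', 'id', 'y' }
    F is nullable, so continue to the next symbol
  - ')' is a terminal: add ')' and stop
From P → id x ;:
  - id is a terminal: add 'id' and stop
From P → y id:
  - y is a terminal: add 'y' and stop
From P → y:
  - y is a terminal: add 'y' and stop

Collecting: FIRST(P) = { ')', 'id', 'y' }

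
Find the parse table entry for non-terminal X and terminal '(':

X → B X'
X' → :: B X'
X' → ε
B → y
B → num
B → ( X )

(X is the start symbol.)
X → B X'

To find M[X, '('], we find productions for X where '(' is in the predict set (PREDICT(N → α) = (FIRST(α) \ {ε}) ∪ (FOLLOW(N) if α ⇒* ε)).

Relevant sets:
  FIRST(B) = { '(', 'num', 'y' }

X → B X': PREDICT = { '(', 'num', 'y' }
  '(' is in predict set, so this production goes in M[X, '(']

M[X, '('] = X → B X'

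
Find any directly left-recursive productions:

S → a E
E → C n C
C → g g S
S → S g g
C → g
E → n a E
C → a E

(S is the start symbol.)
Direct left recursion occurs when N → N α for some non-terminal N (the right-hand side begins with the left-hand side itself).

S → a E: starts with a
E → C n C: starts with C
C → g g S: starts with g
S → S g g: LEFT RECURSIVE (starts with S)
C → g: starts with g
E → n a E: starts with n
C → a E: starts with a

The grammar has direct left recursion on: S.

Answer: Yes, S is left-recursive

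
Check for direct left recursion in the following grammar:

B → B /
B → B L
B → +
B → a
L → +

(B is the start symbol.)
B → B /: LEFT RECURSIVE (starts with B)
B → B L: LEFT RECURSIVE (starts with B)
B → +: starts with '+'
B → a: starts with a
L → +: starts with '+'

The grammar has direct left recursion on: B.

Answer: Yes, B is left-recursive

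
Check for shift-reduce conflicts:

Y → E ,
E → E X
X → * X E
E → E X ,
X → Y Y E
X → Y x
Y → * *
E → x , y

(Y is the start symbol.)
Augment with Y' → Y and build the canonical LR(0) collection (I0 = CLOSURE({[Y' → . Y]}), then GOTO on every symbol after a dot until no new states appear). It has 19 states:
  I0: { [E → . E X ,], [E → . E X], [E → . x , y], [Y → . * *], [Y → . E ,], [Y' → . Y] }  — shift
  I1: { [Y → * . *] }  — shift
  I2: { [E → . E X ,], [E → . E X], [E → . x , y], [E → E . X ,], [E → E . X], [X → . * X E], [X → . Y Y E], [X → . Y x], [Y → . * *], [Y → . E ,], [Y → E . ,] }  — shift
  I3: { [Y' → Y .] }  — accept
  I4: { [E → x . , y] }  — shift
  I5: { [E → x , . y] }  — shift
  I6: { [E → x , y .] }  — reduce
  I7: { [E → . E X ,], [E → . E X], [E → . x , y], [X → * . X E], [X → . * X E], [X → . Y Y E], [X → . Y x], [Y → * . *], [Y → . * *], [Y → . E ,] }  — shift
  I8: { [Y → E , .] }  — reduce
  I9: { [E → E X . ,], [E → E X .] }  — shift, reduce
  I10: { [E → . E X ,], [E → . E X], [E → . x , y], [X → Y . Y E], [X → Y . x], [Y → . * *], [Y → . E ,] }  — shift
  I11: { [E → . E X ,], [E → . E X], [E → . x , y], [X → Y Y . E] }  — shift
  I12: { [E → x . , y], [X → Y x .] }  — shift, reduce
  I13: { [E → . E X ,], [E → . E X], [E → . x , y], [E → E . X ,], [E → E . X], [X → . * X E], [X → . Y Y E], [X → . Y x], [X → Y Y E .], [Y → . * *], [Y → . E ,] }  — shift, reduce
  I14: { [E → E X , .] }  — reduce
  I15: { [E → . E X ,], [E → . E X], [E → . x , y], [X → * . X E], [X → . * X E], [X → . Y Y E], [X → . Y x], [Y → * * .], [Y → * . *], [Y → . * *], [Y → . E ,] }  — shift, reduce
  I16: { [E → . E X ,], [E → . E X], [E → . x , y], [X → * X . E] }  — shift
  I17: { [E → . E X ,], [E → . E X], [E → . x , y], [E → E . X ,], [E → E . X], [X → * X E .], [X → . * X E], [X → . Y Y E], [X → . Y x], [Y → . * *], [Y → . E ,] }  — shift, reduce
  I18: { [Y → * * .] }  — reduce

I9 contains reduce item [E → E X .] and shift item [E → E X . ,] — shift-reduce conflict.
I12 contains reduce item [X → Y x .] and shift item [E → x . , y] — shift-reduce conflict.
I13 contains reduce item [X → Y Y E .] and shift items [E → . x , y], [X → . * X E], [Y → . * *] — shift-reduce conflict.
I15 contains reduce item [Y → * * .] and shift items [E → . x , y], [X → . * X E], [Y → . * *], [Y → * . *] — shift-reduce conflict.
I17 contains reduce item [X → * X E .] and shift items [E → . x , y], [X → . * X E], [Y → . * *] — shift-reduce conflict.

Answer: Yes — I9: [E → E X .] vs [E → E X . ,]; I12: [X → Y x .] vs [E → x . , y]; I13: [X → Y Y E .] vs [E → . x , y]; I15: [Y → * * .] vs [E → . x , y]; I17: [X → * X E .] vs [E → . x , y]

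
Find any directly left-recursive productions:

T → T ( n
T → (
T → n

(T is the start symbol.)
Yes, T is left-recursive

T → T ( n: LEFT RECURSIVE (starts with T)
T → (: starts with '('
T → n: starts with n

The grammar has direct left recursion on: T.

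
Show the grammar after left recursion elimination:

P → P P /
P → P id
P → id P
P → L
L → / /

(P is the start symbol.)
P is directly left-recursive. The standard transformation for
  A → A α₁ | ... | A α_m | β₁ | ... | β_n
is
  A  → β₁ A' | ... | β_n A'
  A' → α₁ A' | ... | α_m A' | ε

P → id P becomes P → id P P'
P → L becomes P → L P'
P → P P / becomes P' → P / P'
P → P id becomes P' → id P'
Add P' → ε

Productions for other non-terminals are unchanged:
  L → / /

Resulting grammar:
P → id P P'
P → L P'
P' → P / P'
P' → id P'
P' → ε
L → / /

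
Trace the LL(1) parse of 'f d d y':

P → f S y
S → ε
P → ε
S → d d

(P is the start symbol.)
LL(1) parsing maintains a stack (initially the start symbol over $) and the input. At each step: if the stack top is a terminal, match it against the current input token; if it is a non-terminal N, replace it with the RHS of M[N, lookahead] (the unique production whose predict set contains the lookahead).

Stack is shown with the top on the left.

Stack    Input      Action
--------------------------
P $      f d d y $  output P → f S y
f S y $  f d d y $  match 'f'
S y $    d d y $    output S → d d
d d y $  d d y $    match 'd'
d y $    d y $      match 'd'
y $      y $        match 'y'
$        $          accept

The string is accepted.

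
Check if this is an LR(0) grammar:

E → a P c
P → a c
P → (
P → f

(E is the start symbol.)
Yes, the grammar is LR(0)

Augment with E' → E and build the canonical LR(0) collection (I0 = CLOSURE({[E' → . E]}), then GOTO on every symbol after a dot until no new states appear). It has 9 states:
  I0: { [E → . a P c], [E' → . E] }  — shift
  I1: { [E' → E .] }  — accept
  I2: { [E → a . P c], [P → . (], [P → . a c], [P → . f] }  — shift
  I3: { [P → ( .] }  — reduce
  I4: { [E → a P . c] }  — shift
  I5: { [P → a . c] }  — shift
  I6: { [P → f .] }  — reduce
  I7: { [P → a c .] }  — reduce
  I8: { [E → a P c .] }  — reduce

Every state is either a pure shift/goto state or contains exactly one complete item and nothing to shift — no conflicts. The grammar is LR(0).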